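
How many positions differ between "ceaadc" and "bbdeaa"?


Comparing "ceaadc" and "bbdeaa" position by position:
  Position 0: 'c' vs 'b' => DIFFER
  Position 1: 'e' vs 'b' => DIFFER
  Position 2: 'a' vs 'd' => DIFFER
  Position 3: 'a' vs 'e' => DIFFER
  Position 4: 'd' vs 'a' => DIFFER
  Position 5: 'c' vs 'a' => DIFFER
Positions that differ: 6

6


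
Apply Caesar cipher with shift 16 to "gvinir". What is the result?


Caesar cipher: shift "gvinir" by 16
  'g' (pos 6) + 16 = pos 22 = 'w'
  'v' (pos 21) + 16 = pos 11 = 'l'
  'i' (pos 8) + 16 = pos 24 = 'y'
  'n' (pos 13) + 16 = pos 3 = 'd'
  'i' (pos 8) + 16 = pos 24 = 'y'
  'r' (pos 17) + 16 = pos 7 = 'h'
Result: wlydyh

wlydyh


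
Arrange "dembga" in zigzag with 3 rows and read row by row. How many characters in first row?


Zigzag "dembga" into 3 rows:
Placing characters:
  'd' => row 0
  'e' => row 1
  'm' => row 2
  'b' => row 1
  'g' => row 0
  'a' => row 1
Rows:
  Row 0: "dg"
  Row 1: "eba"
  Row 2: "m"
First row length: 2

2


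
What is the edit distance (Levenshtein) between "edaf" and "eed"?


Computing edit distance: "edaf" -> "eed"
DP table:
           e    e    d
      0    1    2    3
  e   1    0    1    2
  d   2    1    1    1
  a   3    2    2    2
  f   4    3    3    3
Edit distance = dp[4][3] = 3

3


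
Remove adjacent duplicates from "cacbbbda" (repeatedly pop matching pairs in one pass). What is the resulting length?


Input: cacbbbda
Stack-based adjacent duplicate removal:
  Read 'c': push. Stack: c
  Read 'a': push. Stack: ca
  Read 'c': push. Stack: cac
  Read 'b': push. Stack: cacb
  Read 'b': matches stack top 'b' => pop. Stack: cac
  Read 'b': push. Stack: cacb
  Read 'd': push. Stack: cacbd
  Read 'a': push. Stack: cacbda
Final stack: "cacbda" (length 6)

6


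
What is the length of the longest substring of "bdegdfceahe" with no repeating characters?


Input: "bdegdfceahe"
Sliding window (track last position of each char):
  Position 0 ('b'): window [0,0] length 1 -- new best
  Position 1 ('d'): window [0,1] length 2 -- new best
  Position 2 ('e'): window [0,2] length 3 -- new best
  Position 3 ('g'): window [0,3] length 4 -- new best
  Position 4 ('d'): repeat (last at 1), move window start to 2
  Position 4 ('d'): window [2,4] length 3
  Position 5 ('f'): window [2,5] length 4
  Position 6 ('c'): window [2,6] length 5 -- new best
  Position 7 ('e'): repeat (last at 2), move window start to 3
  Position 7 ('e'): window [3,7] length 5
  Position 8 ('a'): window [3,8] length 6 -- new best
  Position 9 ('h'): window [3,9] length 7 -- new best
  Position 10 ('e'): repeat (last at 7), move window start to 8
  Position 10 ('e'): window [8,10] length 3
Longest substring with no repeats: "gdfceah" with length 7

7


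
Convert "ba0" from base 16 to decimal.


Input: "ba0" in base 16
Positional expansion:
  Digit 'b' (value 11) x 16^2 = 2816
  Digit 'a' (value 10) x 16^1 = 160
  Digit '0' (value 0) x 16^0 = 0
Sum = 2976

2976


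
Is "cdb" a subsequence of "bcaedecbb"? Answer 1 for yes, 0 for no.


Check if "cdb" is a subsequence of "bcaedecbb"
Greedy scan:
  Position 0 ('b'): no match needed
  Position 1 ('c'): matches sub[0] = 'c'
  Position 2 ('a'): no match needed
  Position 3 ('e'): no match needed
  Position 4 ('d'): matches sub[1] = 'd'
  Position 5 ('e'): no match needed
  Position 6 ('c'): no match needed
  Position 7 ('b'): matches sub[2] = 'b'
  Position 8 ('b'): no match needed
All 3 characters matched => is a subsequence

1


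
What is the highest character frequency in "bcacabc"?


Input: bcacabc
Character counts:
  'a': 2
  'b': 2
  'c': 3
Maximum frequency: 3

3


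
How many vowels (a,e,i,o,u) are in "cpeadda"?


Input: cpeadda
Checking each character:
  'c' at position 0: consonant
  'p' at position 1: consonant
  'e' at position 2: vowel (running total: 1)
  'a' at position 3: vowel (running total: 2)
  'd' at position 4: consonant
  'd' at position 5: consonant
  'a' at position 6: vowel (running total: 3)
Total vowels: 3

3


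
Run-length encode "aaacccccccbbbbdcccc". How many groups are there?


Input: aaacccccccbbbbdcccc
Scanning for consecutive runs:
  Group 1: 'a' x 3 (positions 0-2)
  Group 2: 'c' x 7 (positions 3-9)
  Group 3: 'b' x 4 (positions 10-13)
  Group 4: 'd' x 1 (positions 14-14)
  Group 5: 'c' x 4 (positions 15-18)
Total groups: 5

5


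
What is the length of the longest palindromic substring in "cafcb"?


Input: "cafcb"
Checking substrings for palindromes:
  No multi-char palindromic substrings found
Longest palindromic substring: "c" with length 1

1


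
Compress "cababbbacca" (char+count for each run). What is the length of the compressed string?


Input: cababbbacca
Runs:
  'c' x 1 => "c1"
  'a' x 1 => "a1"
  'b' x 1 => "b1"
  'a' x 1 => "a1"
  'b' x 3 => "b3"
  'a' x 1 => "a1"
  'c' x 2 => "c2"
  'a' x 1 => "a1"
Compressed: "c1a1b1a1b3a1c2a1"
Compressed length: 16

16


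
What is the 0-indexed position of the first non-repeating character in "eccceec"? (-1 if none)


Input: eccceec
Character frequencies:
  'c': 4
  'e': 3
Scanning left to right for freq == 1:
  Position 0 ('e'): freq=3, skip
  Position 1 ('c'): freq=4, skip
  Position 2 ('c'): freq=4, skip
  Position 3 ('c'): freq=4, skip
  Position 4 ('e'): freq=3, skip
  Position 5 ('e'): freq=3, skip
  Position 6 ('c'): freq=4, skip
  No unique character found => answer = -1

-1


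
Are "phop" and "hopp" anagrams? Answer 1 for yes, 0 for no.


Strings: "phop", "hopp"
Sorted first:  hopp
Sorted second: hopp
Sorted forms match => anagrams

1


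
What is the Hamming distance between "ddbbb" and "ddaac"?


Comparing "ddbbb" and "ddaac" position by position:
  Position 0: 'd' vs 'd' => same
  Position 1: 'd' vs 'd' => same
  Position 2: 'b' vs 'a' => differ
  Position 3: 'b' vs 'a' => differ
  Position 4: 'b' vs 'c' => differ
Total differences (Hamming distance): 3

3


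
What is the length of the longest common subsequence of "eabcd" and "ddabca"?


LCS of "eabcd" and "ddabca"
DP table:
           d    d    a    b    c    a
      0    0    0    0    0    0    0
  e   0    0    0    0    0    0    0
  a   0    0    0    1    1    1    1
  b   0    0    0    1    2    2    2
  c   0    0    0    1    2    3    3
  d   0    1    1    1    2    3    3
LCS length = dp[5][6] = 3

3


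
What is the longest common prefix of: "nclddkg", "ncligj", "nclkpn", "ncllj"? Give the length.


Words: nclddkg, ncligj, nclkpn, ncllj
  Position 0: all 'n' => match
  Position 1: all 'c' => match
  Position 2: all 'l' => match
  Position 3: ('d', 'i', 'k', 'l') => mismatch, stop
LCP = "ncl" (length 3)

3


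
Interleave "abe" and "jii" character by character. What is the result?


Interleaving "abe" and "jii":
  Position 0: 'a' from first, 'j' from second => "aj"
  Position 1: 'b' from first, 'i' from second => "bi"
  Position 2: 'e' from first, 'i' from second => "ei"
Result: ajbiei

ajbiei


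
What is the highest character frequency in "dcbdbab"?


Input: dcbdbab
Character counts:
  'a': 1
  'b': 3
  'c': 1
  'd': 2
Maximum frequency: 3

3


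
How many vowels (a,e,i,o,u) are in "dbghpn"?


Input: dbghpn
Checking each character:
  'd' at position 0: consonant
  'b' at position 1: consonant
  'g' at position 2: consonant
  'h' at position 3: consonant
  'p' at position 4: consonant
  'n' at position 5: consonant
Total vowels: 0

0


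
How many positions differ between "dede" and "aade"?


Comparing "dede" and "aade" position by position:
  Position 0: 'd' vs 'a' => DIFFER
  Position 1: 'e' vs 'a' => DIFFER
  Position 2: 'd' vs 'd' => same
  Position 3: 'e' vs 'e' => same
Positions that differ: 2

2


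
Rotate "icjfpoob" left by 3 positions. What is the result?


Input: "icjfpoob", rotate left by 3
First 3 characters: "icj"
Remaining characters: "fpoob"
Concatenate remaining + first: "fpoob" + "icj" = "fpoobicj"

fpoobicj


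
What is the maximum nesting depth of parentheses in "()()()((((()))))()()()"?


Input: "()()()((((()))))()()()"
Tracking depth:
  Position 0 '(': depth becomes 1
  Position 1 ')': depth becomes 0
  Position 2 '(': depth becomes 1
  Position 3 ')': depth becomes 0
  Position 4 '(': depth becomes 1
  Position 5 ')': depth becomes 0
  Position 6 '(': depth becomes 1
  Position 7 '(': depth becomes 2
  Position 8 '(': depth becomes 3
  Position 9 '(': depth becomes 4
  Position 10 '(': depth becomes 5
  Position 11 ')': depth becomes 4
  Position 12 ')': depth becomes 3
  Position 13 ')': depth becomes 2
  Position 14 ')': depth becomes 1
  Position 15 ')': depth becomes 0
  Position 16 '(': depth becomes 1
  Position 17 ')': depth becomes 0
  Position 18 '(': depth becomes 1
  Position 19 ')': depth becomes 0
  Position 20 '(': depth becomes 1
  Position 21 ')': depth becomes 0
Maximum depth reached: 5

5


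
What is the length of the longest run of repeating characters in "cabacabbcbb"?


Input: "cabacabbcbb"
Scanning for longest run:
  Position 1 ('a'): new char, reset run to 1
  Position 2 ('b'): new char, reset run to 1
  Position 3 ('a'): new char, reset run to 1
  Position 4 ('c'): new char, reset run to 1
  Position 5 ('a'): new char, reset run to 1
  Position 6 ('b'): new char, reset run to 1
  Position 7 ('b'): continues run of 'b', length=2
  Position 8 ('c'): new char, reset run to 1
  Position 9 ('b'): new char, reset run to 1
  Position 10 ('b'): continues run of 'b', length=2
Longest run: 'b' with length 2

2


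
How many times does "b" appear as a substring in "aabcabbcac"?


Searching for "b" in "aabcabbcac"
Scanning each position:
  Position 0: "a" => no
  Position 1: "a" => no
  Position 2: "b" => MATCH
  Position 3: "c" => no
  Position 4: "a" => no
  Position 5: "b" => MATCH
  Position 6: "b" => MATCH
  Position 7: "c" => no
  Position 8: "a" => no
  Position 9: "c" => no
Total occurrences: 3

3


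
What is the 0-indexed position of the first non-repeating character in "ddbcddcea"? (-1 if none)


Input: ddbcddcea
Character frequencies:
  'a': 1
  'b': 1
  'c': 2
  'd': 4
  'e': 1
Scanning left to right for freq == 1:
  Position 0 ('d'): freq=4, skip
  Position 1 ('d'): freq=4, skip
  Position 2 ('b'): unique! => answer = 2

2


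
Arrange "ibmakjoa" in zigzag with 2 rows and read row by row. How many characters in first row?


Zigzag "ibmakjoa" into 2 rows:
Placing characters:
  'i' => row 0
  'b' => row 1
  'm' => row 0
  'a' => row 1
  'k' => row 0
  'j' => row 1
  'o' => row 0
  'a' => row 1
Rows:
  Row 0: "imko"
  Row 1: "baja"
First row length: 4

4


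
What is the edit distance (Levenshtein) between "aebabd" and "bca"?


Computing edit distance: "aebabd" -> "bca"
DP table:
           b    c    a
      0    1    2    3
  a   1    1    2    2
  e   2    2    2    3
  b   3    2    3    3
  a   4    3    3    3
  b   5    4    4    4
  d   6    5    5    5
Edit distance = dp[6][3] = 5

5


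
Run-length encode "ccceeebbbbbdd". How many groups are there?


Input: ccceeebbbbbdd
Scanning for consecutive runs:
  Group 1: 'c' x 3 (positions 0-2)
  Group 2: 'e' x 3 (positions 3-5)
  Group 3: 'b' x 5 (positions 6-10)
  Group 4: 'd' x 2 (positions 11-12)
Total groups: 4

4


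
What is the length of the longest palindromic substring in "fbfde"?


Input: "fbfde"
Checking substrings for palindromes:
  [0:3] "fbf" (len 3) => palindrome
Longest palindromic substring: "fbf" with length 3

3


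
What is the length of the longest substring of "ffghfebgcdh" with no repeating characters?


Input: "ffghfebgcdh"
Sliding window (track last position of each char):
  Position 0 ('f'): window [0,0] length 1 -- new best
  Position 1 ('f'): repeat (last at 0), move window start to 1
  Position 1 ('f'): window [1,1] length 1
  Position 2 ('g'): window [1,2] length 2 -- new best
  Position 3 ('h'): window [1,3] length 3 -- new best
  Position 4 ('f'): repeat (last at 1), move window start to 2
  Position 4 ('f'): window [2,4] length 3
  Position 5 ('e'): window [2,5] length 4 -- new best
  Position 6 ('b'): window [2,6] length 5 -- new best
  Position 7 ('g'): repeat (last at 2), move window start to 3
  Position 7 ('g'): window [3,7] length 5
  Position 8 ('c'): window [3,8] length 6 -- new best
  Position 9 ('d'): window [3,9] length 7 -- new best
  Position 10 ('h'): repeat (last at 3), move window start to 4
  Position 10 ('h'): window [4,10] length 7
Longest substring with no repeats: "hfebgcd" with length 7

7


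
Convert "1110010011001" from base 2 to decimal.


Input: "1110010011001" in base 2
Positional expansion:
  Digit '1' (value 1) x 2^12 = 4096
  Digit '1' (value 1) x 2^11 = 2048
  Digit '1' (value 1) x 2^10 = 1024
  Digit '0' (value 0) x 2^9 = 0
  Digit '0' (value 0) x 2^8 = 0
  Digit '1' (value 1) x 2^7 = 128
  Digit '0' (value 0) x 2^6 = 0
  Digit '0' (value 0) x 2^5 = 0
  Digit '1' (value 1) x 2^4 = 16
  Digit '1' (value 1) x 2^3 = 8
  Digit '0' (value 0) x 2^2 = 0
  Digit '0' (value 0) x 2^1 = 0
  Digit '1' (value 1) x 2^0 = 1
Sum = 7321

7321


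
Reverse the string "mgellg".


Input: mgellg
Reading characters right to left:
  Position 5: 'g'
  Position 4: 'l'
  Position 3: 'l'
  Position 2: 'e'
  Position 1: 'g'
  Position 0: 'm'
Reversed: gllegm

gllegm


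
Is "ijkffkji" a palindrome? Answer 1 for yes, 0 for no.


Input: ijkffkji
Reversed: ijkffkji
  Compare pos 0 ('i') with pos 7 ('i'): match
  Compare pos 1 ('j') with pos 6 ('j'): match
  Compare pos 2 ('k') with pos 5 ('k'): match
  Compare pos 3 ('f') with pos 4 ('f'): match
Result: palindrome

1


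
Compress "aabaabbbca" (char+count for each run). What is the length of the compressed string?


Input: aabaabbbca
Runs:
  'a' x 2 => "a2"
  'b' x 1 => "b1"
  'a' x 2 => "a2"
  'b' x 3 => "b3"
  'c' x 1 => "c1"
  'a' x 1 => "a1"
Compressed: "a2b1a2b3c1a1"
Compressed length: 12

12


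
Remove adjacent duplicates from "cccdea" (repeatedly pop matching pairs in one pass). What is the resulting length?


Input: cccdea
Stack-based adjacent duplicate removal:
  Read 'c': push. Stack: c
  Read 'c': matches stack top 'c' => pop. Stack: (empty)
  Read 'c': push. Stack: c
  Read 'd': push. Stack: cd
  Read 'e': push. Stack: cde
  Read 'a': push. Stack: cdea
Final stack: "cdea" (length 4)

4


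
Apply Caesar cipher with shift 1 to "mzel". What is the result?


Caesar cipher: shift "mzel" by 1
  'm' (pos 12) + 1 = pos 13 = 'n'
  'z' (pos 25) + 1 = pos 0 = 'a'
  'e' (pos 4) + 1 = pos 5 = 'f'
  'l' (pos 11) + 1 = pos 12 = 'm'
Result: nafm

nafm


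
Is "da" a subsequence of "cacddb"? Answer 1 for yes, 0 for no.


Check if "da" is a subsequence of "cacddb"
Greedy scan:
  Position 0 ('c'): no match needed
  Position 1 ('a'): no match needed
  Position 2 ('c'): no match needed
  Position 3 ('d'): matches sub[0] = 'd'
  Position 4 ('d'): no match needed
  Position 5 ('b'): no match needed
Only matched 1/2 characters => not a subsequence

0


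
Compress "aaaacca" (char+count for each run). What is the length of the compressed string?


Input: aaaacca
Runs:
  'a' x 4 => "a4"
  'c' x 2 => "c2"
  'a' x 1 => "a1"
Compressed: "a4c2a1"
Compressed length: 6

6


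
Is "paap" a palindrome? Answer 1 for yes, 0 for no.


Input: paap
Reversed: paap
  Compare pos 0 ('p') with pos 3 ('p'): match
  Compare pos 1 ('a') with pos 2 ('a'): match
Result: palindrome

1


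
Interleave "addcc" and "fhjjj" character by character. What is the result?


Interleaving "addcc" and "fhjjj":
  Position 0: 'a' from first, 'f' from second => "af"
  Position 1: 'd' from first, 'h' from second => "dh"
  Position 2: 'd' from first, 'j' from second => "dj"
  Position 3: 'c' from first, 'j' from second => "cj"
  Position 4: 'c' from first, 'j' from second => "cj"
Result: afdhdjcjcj

afdhdjcjcj


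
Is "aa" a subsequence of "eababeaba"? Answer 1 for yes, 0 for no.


Check if "aa" is a subsequence of "eababeaba"
Greedy scan:
  Position 0 ('e'): no match needed
  Position 1 ('a'): matches sub[0] = 'a'
  Position 2 ('b'): no match needed
  Position 3 ('a'): matches sub[1] = 'a'
  Position 4 ('b'): no match needed
  Position 5 ('e'): no match needed
  Position 6 ('a'): no match needed
  Position 7 ('b'): no match needed
  Position 8 ('a'): no match needed
All 2 characters matched => is a subsequence

1


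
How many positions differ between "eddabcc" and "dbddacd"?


Comparing "eddabcc" and "dbddacd" position by position:
  Position 0: 'e' vs 'd' => DIFFER
  Position 1: 'd' vs 'b' => DIFFER
  Position 2: 'd' vs 'd' => same
  Position 3: 'a' vs 'd' => DIFFER
  Position 4: 'b' vs 'a' => DIFFER
  Position 5: 'c' vs 'c' => same
  Position 6: 'c' vs 'd' => DIFFER
Positions that differ: 5

5


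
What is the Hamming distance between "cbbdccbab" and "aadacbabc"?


Comparing "cbbdccbab" and "aadacbabc" position by position:
  Position 0: 'c' vs 'a' => differ
  Position 1: 'b' vs 'a' => differ
  Position 2: 'b' vs 'd' => differ
  Position 3: 'd' vs 'a' => differ
  Position 4: 'c' vs 'c' => same
  Position 5: 'c' vs 'b' => differ
  Position 6: 'b' vs 'a' => differ
  Position 7: 'a' vs 'b' => differ
  Position 8: 'b' vs 'c' => differ
Total differences (Hamming distance): 8

8


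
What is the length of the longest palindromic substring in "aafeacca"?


Input: "aafeacca"
Checking substrings for palindromes:
  [4:8] "acca" (len 4) => palindrome
  [0:2] "aa" (len 2) => palindrome
  [5:7] "cc" (len 2) => palindrome
Longest palindromic substring: "acca" with length 4

4


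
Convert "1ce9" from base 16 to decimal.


Input: "1ce9" in base 16
Positional expansion:
  Digit '1' (value 1) x 16^3 = 4096
  Digit 'c' (value 12) x 16^2 = 3072
  Digit 'e' (value 14) x 16^1 = 224
  Digit '9' (value 9) x 16^0 = 9
Sum = 7401

7401


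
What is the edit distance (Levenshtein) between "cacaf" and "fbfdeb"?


Computing edit distance: "cacaf" -> "fbfdeb"
DP table:
           f    b    f    d    e    b
      0    1    2    3    4    5    6
  c   1    1    2    3    4    5    6
  a   2    2    2    3    4    5    6
  c   3    3    3    3    4    5    6
  a   4    4    4    4    4    5    6
  f   5    4    5    4    5    5    6
Edit distance = dp[5][6] = 6

6


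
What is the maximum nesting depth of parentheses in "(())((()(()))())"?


Input: "(())((()(()))())"
Tracking depth:
  Position 0 '(': depth becomes 1
  Position 1 '(': depth becomes 2
  Position 2 ')': depth becomes 1
  Position 3 ')': depth becomes 0
  Position 4 '(': depth becomes 1
  Position 5 '(': depth becomes 2
  Position 6 '(': depth becomes 3
  Position 7 ')': depth becomes 2
  Position 8 '(': depth becomes 3
  Position 9 '(': depth becomes 4
  Position 10 ')': depth becomes 3
  Position 11 ')': depth becomes 2
  Position 12 ')': depth becomes 1
  Position 13 '(': depth becomes 2
  Position 14 ')': depth becomes 1
  Position 15 ')': depth becomes 0
Maximum depth reached: 4

4


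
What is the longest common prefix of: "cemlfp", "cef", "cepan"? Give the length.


Words: cemlfp, cef, cepan
  Position 0: all 'c' => match
  Position 1: all 'e' => match
  Position 2: ('m', 'f', 'p') => mismatch, stop
LCP = "ce" (length 2)

2


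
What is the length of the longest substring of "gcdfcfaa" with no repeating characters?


Input: "gcdfcfaa"
Sliding window (track last position of each char):
  Position 0 ('g'): window [0,0] length 1 -- new best
  Position 1 ('c'): window [0,1] length 2 -- new best
  Position 2 ('d'): window [0,2] length 3 -- new best
  Position 3 ('f'): window [0,3] length 4 -- new best
  Position 4 ('c'): repeat (last at 1), move window start to 2
  Position 4 ('c'): window [2,4] length 3
  Position 5 ('f'): repeat (last at 3), move window start to 4
  Position 5 ('f'): window [4,5] length 2
  Position 6 ('a'): window [4,6] length 3
  Position 7 ('a'): repeat (last at 6), move window start to 7
  Position 7 ('a'): window [7,7] length 1
Longest substring with no repeats: "gcdf" with length 4

4


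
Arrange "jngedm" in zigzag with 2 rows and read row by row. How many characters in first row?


Zigzag "jngedm" into 2 rows:
Placing characters:
  'j' => row 0
  'n' => row 1
  'g' => row 0
  'e' => row 1
  'd' => row 0
  'm' => row 1
Rows:
  Row 0: "jgd"
  Row 1: "nem"
First row length: 3

3


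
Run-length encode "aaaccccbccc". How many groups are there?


Input: aaaccccbccc
Scanning for consecutive runs:
  Group 1: 'a' x 3 (positions 0-2)
  Group 2: 'c' x 4 (positions 3-6)
  Group 3: 'b' x 1 (positions 7-7)
  Group 4: 'c' x 3 (positions 8-10)
Total groups: 4

4


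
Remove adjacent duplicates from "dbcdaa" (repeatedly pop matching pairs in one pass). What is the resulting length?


Input: dbcdaa
Stack-based adjacent duplicate removal:
  Read 'd': push. Stack: d
  Read 'b': push. Stack: db
  Read 'c': push. Stack: dbc
  Read 'd': push. Stack: dbcd
  Read 'a': push. Stack: dbcda
  Read 'a': matches stack top 'a' => pop. Stack: dbcd
Final stack: "dbcd" (length 4)

4


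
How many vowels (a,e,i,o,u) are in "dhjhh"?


Input: dhjhh
Checking each character:
  'd' at position 0: consonant
  'h' at position 1: consonant
  'j' at position 2: consonant
  'h' at position 3: consonant
  'h' at position 4: consonant
Total vowels: 0

0


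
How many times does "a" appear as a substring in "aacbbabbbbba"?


Searching for "a" in "aacbbabbbbba"
Scanning each position:
  Position 0: "a" => MATCH
  Position 1: "a" => MATCH
  Position 2: "c" => no
  Position 3: "b" => no
  Position 4: "b" => no
  Position 5: "a" => MATCH
  Position 6: "b" => no
  Position 7: "b" => no
  Position 8: "b" => no
  Position 9: "b" => no
  Position 10: "b" => no
  Position 11: "a" => MATCH
Total occurrences: 4

4


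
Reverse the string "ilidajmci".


Input: ilidajmci
Reading characters right to left:
  Position 8: 'i'
  Position 7: 'c'
  Position 6: 'm'
  Position 5: 'j'
  Position 4: 'a'
  Position 3: 'd'
  Position 2: 'i'
  Position 1: 'l'
  Position 0: 'i'
Reversed: icmjadili

icmjadili


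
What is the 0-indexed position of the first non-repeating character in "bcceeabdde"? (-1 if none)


Input: bcceeabdde
Character frequencies:
  'a': 1
  'b': 2
  'c': 2
  'd': 2
  'e': 3
Scanning left to right for freq == 1:
  Position 0 ('b'): freq=2, skip
  Position 1 ('c'): freq=2, skip
  Position 2 ('c'): freq=2, skip
  Position 3 ('e'): freq=3, skip
  Position 4 ('e'): freq=3, skip
  Position 5 ('a'): unique! => answer = 5

5


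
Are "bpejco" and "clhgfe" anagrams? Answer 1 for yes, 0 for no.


Strings: "bpejco", "clhgfe"
Sorted first:  bcejop
Sorted second: cefghl
Differ at position 0: 'b' vs 'c' => not anagrams

0


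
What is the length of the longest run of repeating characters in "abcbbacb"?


Input: "abcbbacb"
Scanning for longest run:
  Position 1 ('b'): new char, reset run to 1
  Position 2 ('c'): new char, reset run to 1
  Position 3 ('b'): new char, reset run to 1
  Position 4 ('b'): continues run of 'b', length=2
  Position 5 ('a'): new char, reset run to 1
  Position 6 ('c'): new char, reset run to 1
  Position 7 ('b'): new char, reset run to 1
Longest run: 'b' with length 2

2


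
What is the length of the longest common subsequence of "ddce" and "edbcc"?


LCS of "ddce" and "edbcc"
DP table:
           e    d    b    c    c
      0    0    0    0    0    0
  d   0    0    1    1    1    1
  d   0    0    1    1    1    1
  c   0    0    1    1    2    2
  e   0    1    1    1    2    2
LCS length = dp[4][5] = 2

2


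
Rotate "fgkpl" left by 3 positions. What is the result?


Input: "fgkpl", rotate left by 3
First 3 characters: "fgk"
Remaining characters: "pl"
Concatenate remaining + first: "pl" + "fgk" = "plfgk"

plfgk


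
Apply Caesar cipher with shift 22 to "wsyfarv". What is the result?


Caesar cipher: shift "wsyfarv" by 22
  'w' (pos 22) + 22 = pos 18 = 's'
  's' (pos 18) + 22 = pos 14 = 'o'
  'y' (pos 24) + 22 = pos 20 = 'u'
  'f' (pos 5) + 22 = pos 1 = 'b'
  'a' (pos 0) + 22 = pos 22 = 'w'
  'r' (pos 17) + 22 = pos 13 = 'n'
  'v' (pos 21) + 22 = pos 17 = 'r'
Result: soubwnr

soubwnr


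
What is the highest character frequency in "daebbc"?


Input: daebbc
Character counts:
  'a': 1
  'b': 2
  'c': 1
  'd': 1
  'e': 1
Maximum frequency: 2

2


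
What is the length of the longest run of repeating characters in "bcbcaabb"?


Input: "bcbcaabb"
Scanning for longest run:
  Position 1 ('c'): new char, reset run to 1
  Position 2 ('b'): new char, reset run to 1
  Position 3 ('c'): new char, reset run to 1
  Position 4 ('a'): new char, reset run to 1
  Position 5 ('a'): continues run of 'a', length=2
  Position 6 ('b'): new char, reset run to 1
  Position 7 ('b'): continues run of 'b', length=2
Longest run: 'a' with length 2

2


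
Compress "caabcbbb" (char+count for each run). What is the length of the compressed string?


Input: caabcbbb
Runs:
  'c' x 1 => "c1"
  'a' x 2 => "a2"
  'b' x 1 => "b1"
  'c' x 1 => "c1"
  'b' x 3 => "b3"
Compressed: "c1a2b1c1b3"
Compressed length: 10

10


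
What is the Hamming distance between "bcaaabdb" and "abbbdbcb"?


Comparing "bcaaabdb" and "abbbdbcb" position by position:
  Position 0: 'b' vs 'a' => differ
  Position 1: 'c' vs 'b' => differ
  Position 2: 'a' vs 'b' => differ
  Position 3: 'a' vs 'b' => differ
  Position 4: 'a' vs 'd' => differ
  Position 5: 'b' vs 'b' => same
  Position 6: 'd' vs 'c' => differ
  Position 7: 'b' vs 'b' => same
Total differences (Hamming distance): 6

6


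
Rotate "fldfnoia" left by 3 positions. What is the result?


Input: "fldfnoia", rotate left by 3
First 3 characters: "fld"
Remaining characters: "fnoia"
Concatenate remaining + first: "fnoia" + "fld" = "fnoiafld"

fnoiafld


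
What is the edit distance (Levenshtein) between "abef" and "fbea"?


Computing edit distance: "abef" -> "fbea"
DP table:
           f    b    e    a
      0    1    2    3    4
  a   1    1    2    3    3
  b   2    2    1    2    3
  e   3    3    2    1    2
  f   4    3    3    2    2
Edit distance = dp[4][4] = 2

2


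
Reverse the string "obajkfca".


Input: obajkfca
Reading characters right to left:
  Position 7: 'a'
  Position 6: 'c'
  Position 5: 'f'
  Position 4: 'k'
  Position 3: 'j'
  Position 2: 'a'
  Position 1: 'b'
  Position 0: 'o'
Reversed: acfkjabo

acfkjabo


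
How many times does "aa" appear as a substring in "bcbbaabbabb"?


Searching for "aa" in "bcbbaabbabb"
Scanning each position:
  Position 0: "bc" => no
  Position 1: "cb" => no
  Position 2: "bb" => no
  Position 3: "ba" => no
  Position 4: "aa" => MATCH
  Position 5: "ab" => no
  Position 6: "bb" => no
  Position 7: "ba" => no
  Position 8: "ab" => no
  Position 9: "bb" => no
Total occurrences: 1

1


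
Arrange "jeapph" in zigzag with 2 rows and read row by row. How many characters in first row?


Zigzag "jeapph" into 2 rows:
Placing characters:
  'j' => row 0
  'e' => row 1
  'a' => row 0
  'p' => row 1
  'p' => row 0
  'h' => row 1
Rows:
  Row 0: "jap"
  Row 1: "eph"
First row length: 3

3


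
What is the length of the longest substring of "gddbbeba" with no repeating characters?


Input: "gddbbeba"
Sliding window (track last position of each char):
  Position 0 ('g'): window [0,0] length 1 -- new best
  Position 1 ('d'): window [0,1] length 2 -- new best
  Position 2 ('d'): repeat (last at 1), move window start to 2
  Position 2 ('d'): window [2,2] length 1
  Position 3 ('b'): window [2,3] length 2
  Position 4 ('b'): repeat (last at 3), move window start to 4
  Position 4 ('b'): window [4,4] length 1
  Position 5 ('e'): window [4,5] length 2
  Position 6 ('b'): repeat (last at 4), move window start to 5
  Position 6 ('b'): window [5,6] length 2
  Position 7 ('a'): window [5,7] length 3 -- new best
Longest substring with no repeats: "eba" with length 3

3


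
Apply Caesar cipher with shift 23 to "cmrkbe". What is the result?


Caesar cipher: shift "cmrkbe" by 23
  'c' (pos 2) + 23 = pos 25 = 'z'
  'm' (pos 12) + 23 = pos 9 = 'j'
  'r' (pos 17) + 23 = pos 14 = 'o'
  'k' (pos 10) + 23 = pos 7 = 'h'
  'b' (pos 1) + 23 = pos 24 = 'y'
  'e' (pos 4) + 23 = pos 1 = 'b'
Result: zjohyb

zjohyb


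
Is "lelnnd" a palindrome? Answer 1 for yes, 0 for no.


Input: lelnnd
Reversed: dnnlel
  Compare pos 0 ('l') with pos 5 ('d'): MISMATCH
  Compare pos 1 ('e') with pos 4 ('n'): MISMATCH
  Compare pos 2 ('l') with pos 3 ('n'): MISMATCH
Result: not a palindrome

0


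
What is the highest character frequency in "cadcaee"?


Input: cadcaee
Character counts:
  'a': 2
  'c': 2
  'd': 1
  'e': 2
Maximum frequency: 2

2


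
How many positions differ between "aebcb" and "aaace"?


Comparing "aebcb" and "aaace" position by position:
  Position 0: 'a' vs 'a' => same
  Position 1: 'e' vs 'a' => DIFFER
  Position 2: 'b' vs 'a' => DIFFER
  Position 3: 'c' vs 'c' => same
  Position 4: 'b' vs 'e' => DIFFER
Positions that differ: 3

3


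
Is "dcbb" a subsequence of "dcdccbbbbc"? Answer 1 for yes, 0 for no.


Check if "dcbb" is a subsequence of "dcdccbbbbc"
Greedy scan:
  Position 0 ('d'): matches sub[0] = 'd'
  Position 1 ('c'): matches sub[1] = 'c'
  Position 2 ('d'): no match needed
  Position 3 ('c'): no match needed
  Position 4 ('c'): no match needed
  Position 5 ('b'): matches sub[2] = 'b'
  Position 6 ('b'): matches sub[3] = 'b'
  Position 7 ('b'): no match needed
  Position 8 ('b'): no match needed
  Position 9 ('c'): no match needed
All 4 characters matched => is a subsequence

1


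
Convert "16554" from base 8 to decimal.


Input: "16554" in base 8
Positional expansion:
  Digit '1' (value 1) x 8^4 = 4096
  Digit '6' (value 6) x 8^3 = 3072
  Digit '5' (value 5) x 8^2 = 320
  Digit '5' (value 5) x 8^1 = 40
  Digit '4' (value 4) x 8^0 = 4
Sum = 7532

7532


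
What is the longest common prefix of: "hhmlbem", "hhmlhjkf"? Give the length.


Words: hhmlbem, hhmlhjkf
  Position 0: all 'h' => match
  Position 1: all 'h' => match
  Position 2: all 'm' => match
  Position 3: all 'l' => match
  Position 4: ('b', 'h') => mismatch, stop
LCP = "hhml" (length 4)

4


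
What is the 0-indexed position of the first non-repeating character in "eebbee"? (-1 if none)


Input: eebbee
Character frequencies:
  'b': 2
  'e': 4
Scanning left to right for freq == 1:
  Position 0 ('e'): freq=4, skip
  Position 1 ('e'): freq=4, skip
  Position 2 ('b'): freq=2, skip
  Position 3 ('b'): freq=2, skip
  Position 4 ('e'): freq=4, skip
  Position 5 ('e'): freq=4, skip
  No unique character found => answer = -1

-1


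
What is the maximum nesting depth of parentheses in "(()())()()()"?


Input: "(()())()()()"
Tracking depth:
  Position 0 '(': depth becomes 1
  Position 1 '(': depth becomes 2
  Position 2 ')': depth becomes 1
  Position 3 '(': depth becomes 2
  Position 4 ')': depth becomes 1
  Position 5 ')': depth becomes 0
  Position 6 '(': depth becomes 1
  Position 7 ')': depth becomes 0
  Position 8 '(': depth becomes 1
  Position 9 ')': depth becomes 0
  Position 10 '(': depth becomes 1
  Position 11 ')': depth becomes 0
Maximum depth reached: 2

2


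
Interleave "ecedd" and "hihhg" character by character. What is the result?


Interleaving "ecedd" and "hihhg":
  Position 0: 'e' from first, 'h' from second => "eh"
  Position 1: 'c' from first, 'i' from second => "ci"
  Position 2: 'e' from first, 'h' from second => "eh"
  Position 3: 'd' from first, 'h' from second => "dh"
  Position 4: 'd' from first, 'g' from second => "dg"
Result: ehciehdhdg

ehciehdhdg


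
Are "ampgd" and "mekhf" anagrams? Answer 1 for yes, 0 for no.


Strings: "ampgd", "mekhf"
Sorted first:  adgmp
Sorted second: efhkm
Differ at position 0: 'a' vs 'e' => not anagrams

0


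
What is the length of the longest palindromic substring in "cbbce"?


Input: "cbbce"
Checking substrings for palindromes:
  [0:4] "cbbc" (len 4) => palindrome
  [1:3] "bb" (len 2) => palindrome
Longest palindromic substring: "cbbc" with length 4

4


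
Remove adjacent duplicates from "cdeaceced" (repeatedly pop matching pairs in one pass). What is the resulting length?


Input: cdeaceced
Stack-based adjacent duplicate removal:
  Read 'c': push. Stack: c
  Read 'd': push. Stack: cd
  Read 'e': push. Stack: cde
  Read 'a': push. Stack: cdea
  Read 'c': push. Stack: cdeac
  Read 'e': push. Stack: cdeace
  Read 'c': push. Stack: cdeacec
  Read 'e': push. Stack: cdeacece
  Read 'd': push. Stack: cdeaceced
Final stack: "cdeaceced" (length 9)

9


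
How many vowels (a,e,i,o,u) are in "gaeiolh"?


Input: gaeiolh
Checking each character:
  'g' at position 0: consonant
  'a' at position 1: vowel (running total: 1)
  'e' at position 2: vowel (running total: 2)
  'i' at position 3: vowel (running total: 3)
  'o' at position 4: vowel (running total: 4)
  'l' at position 5: consonant
  'h' at position 6: consonant
Total vowels: 4

4


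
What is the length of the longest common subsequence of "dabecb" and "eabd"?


LCS of "dabecb" and "eabd"
DP table:
           e    a    b    d
      0    0    0    0    0
  d   0    0    0    0    1
  a   0    0    1    1    1
  b   0    0    1    2    2
  e   0    1    1    2    2
  c   0    1    1    2    2
  b   0    1    1    2    2
LCS length = dp[6][4] = 2

2


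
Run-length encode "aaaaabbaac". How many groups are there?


Input: aaaaabbaac
Scanning for consecutive runs:
  Group 1: 'a' x 5 (positions 0-4)
  Group 2: 'b' x 2 (positions 5-6)
  Group 3: 'a' x 2 (positions 7-8)
  Group 4: 'c' x 1 (positions 9-9)
Total groups: 4

4


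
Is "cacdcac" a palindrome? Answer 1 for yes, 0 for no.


Input: cacdcac
Reversed: cacdcac
  Compare pos 0 ('c') with pos 6 ('c'): match
  Compare pos 1 ('a') with pos 5 ('a'): match
  Compare pos 2 ('c') with pos 4 ('c'): match
Result: palindrome

1


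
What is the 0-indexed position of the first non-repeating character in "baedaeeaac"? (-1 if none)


Input: baedaeeaac
Character frequencies:
  'a': 4
  'b': 1
  'c': 1
  'd': 1
  'e': 3
Scanning left to right for freq == 1:
  Position 0 ('b'): unique! => answer = 0

0


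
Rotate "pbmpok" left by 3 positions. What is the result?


Input: "pbmpok", rotate left by 3
First 3 characters: "pbm"
Remaining characters: "pok"
Concatenate remaining + first: "pok" + "pbm" = "pokpbm"

pokpbm


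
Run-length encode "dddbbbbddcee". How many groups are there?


Input: dddbbbbddcee
Scanning for consecutive runs:
  Group 1: 'd' x 3 (positions 0-2)
  Group 2: 'b' x 4 (positions 3-6)
  Group 3: 'd' x 2 (positions 7-8)
  Group 4: 'c' x 1 (positions 9-9)
  Group 5: 'e' x 2 (positions 10-11)
Total groups: 5

5


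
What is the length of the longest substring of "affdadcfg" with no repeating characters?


Input: "affdadcfg"
Sliding window (track last position of each char):
  Position 0 ('a'): window [0,0] length 1 -- new best
  Position 1 ('f'): window [0,1] length 2 -- new best
  Position 2 ('f'): repeat (last at 1), move window start to 2
  Position 2 ('f'): window [2,2] length 1
  Position 3 ('d'): window [2,3] length 2
  Position 4 ('a'): window [2,4] length 3 -- new best
  Position 5 ('d'): repeat (last at 3), move window start to 4
  Position 5 ('d'): window [4,5] length 2
  Position 6 ('c'): window [4,6] length 3
  Position 7 ('f'): window [4,7] length 4 -- new best
  Position 8 ('g'): window [4,8] length 5 -- new best
Longest substring with no repeats: "adcfg" with length 5

5


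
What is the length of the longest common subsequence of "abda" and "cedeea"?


LCS of "abda" and "cedeea"
DP table:
           c    e    d    e    e    a
      0    0    0    0    0    0    0
  a   0    0    0    0    0    0    1
  b   0    0    0    0    0    0    1
  d   0    0    0    1    1    1    1
  a   0    0    0    1    1    1    2
LCS length = dp[4][6] = 2

2


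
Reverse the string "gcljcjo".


Input: gcljcjo
Reading characters right to left:
  Position 6: 'o'
  Position 5: 'j'
  Position 4: 'c'
  Position 3: 'j'
  Position 2: 'l'
  Position 1: 'c'
  Position 0: 'g'
Reversed: ojcjlcg

ojcjlcg


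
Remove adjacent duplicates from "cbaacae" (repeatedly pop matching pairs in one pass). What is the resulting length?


Input: cbaacae
Stack-based adjacent duplicate removal:
  Read 'c': push. Stack: c
  Read 'b': push. Stack: cb
  Read 'a': push. Stack: cba
  Read 'a': matches stack top 'a' => pop. Stack: cb
  Read 'c': push. Stack: cbc
  Read 'a': push. Stack: cbca
  Read 'e': push. Stack: cbcae
Final stack: "cbcae" (length 5)

5


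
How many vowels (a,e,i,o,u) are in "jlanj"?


Input: jlanj
Checking each character:
  'j' at position 0: consonant
  'l' at position 1: consonant
  'a' at position 2: vowel (running total: 1)
  'n' at position 3: consonant
  'j' at position 4: consonant
Total vowels: 1

1


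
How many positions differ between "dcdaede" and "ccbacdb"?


Comparing "dcdaede" and "ccbacdb" position by position:
  Position 0: 'd' vs 'c' => DIFFER
  Position 1: 'c' vs 'c' => same
  Position 2: 'd' vs 'b' => DIFFER
  Position 3: 'a' vs 'a' => same
  Position 4: 'e' vs 'c' => DIFFER
  Position 5: 'd' vs 'd' => same
  Position 6: 'e' vs 'b' => DIFFER
Positions that differ: 4

4


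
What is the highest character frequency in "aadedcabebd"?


Input: aadedcabebd
Character counts:
  'a': 3
  'b': 2
  'c': 1
  'd': 3
  'e': 2
Maximum frequency: 3

3


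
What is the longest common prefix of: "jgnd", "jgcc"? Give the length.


Words: jgnd, jgcc
  Position 0: all 'j' => match
  Position 1: all 'g' => match
  Position 2: ('n', 'c') => mismatch, stop
LCP = "jg" (length 2)

2


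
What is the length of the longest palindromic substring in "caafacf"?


Input: "caafacf"
Checking substrings for palindromes:
  [2:5] "afa" (len 3) => palindrome
  [1:3] "aa" (len 2) => palindrome
Longest palindromic substring: "afa" with length 3

3


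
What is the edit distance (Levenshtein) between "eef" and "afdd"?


Computing edit distance: "eef" -> "afdd"
DP table:
           a    f    d    d
      0    1    2    3    4
  e   1    1    2    3    4
  e   2    2    2    3    4
  f   3    3    2    3    4
Edit distance = dp[3][4] = 4

4


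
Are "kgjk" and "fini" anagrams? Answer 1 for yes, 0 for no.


Strings: "kgjk", "fini"
Sorted first:  gjkk
Sorted second: fiin
Differ at position 0: 'g' vs 'f' => not anagrams

0


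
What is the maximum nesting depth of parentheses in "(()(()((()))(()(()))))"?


Input: "(()(()((()))(()(()))))"
Tracking depth:
  Position 0 '(': depth becomes 1
  Position 1 '(': depth becomes 2
  Position 2 ')': depth becomes 1
  Position 3 '(': depth becomes 2
  Position 4 '(': depth becomes 3
  Position 5 ')': depth becomes 2
  Position 6 '(': depth becomes 3
  Position 7 '(': depth becomes 4
  Position 8 '(': depth becomes 5
  Position 9 ')': depth becomes 4
  Position 10 ')': depth becomes 3
  Position 11 ')': depth becomes 2
  Position 12 '(': depth becomes 3
  Position 13 '(': depth becomes 4
  Position 14 ')': depth becomes 3
  Position 15 '(': depth becomes 4
  Position 16 '(': depth becomes 5
  Position 17 ')': depth becomes 4
  Position 18 ')': depth becomes 3
  Position 19 ')': depth becomes 2
  Position 20 ')': depth becomes 1
  Position 21 ')': depth becomes 0
Maximum depth reached: 5

5


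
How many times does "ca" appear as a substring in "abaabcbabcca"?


Searching for "ca" in "abaabcbabcca"
Scanning each position:
  Position 0: "ab" => no
  Position 1: "ba" => no
  Position 2: "aa" => no
  Position 3: "ab" => no
  Position 4: "bc" => no
  Position 5: "cb" => no
  Position 6: "ba" => no
  Position 7: "ab" => no
  Position 8: "bc" => no
  Position 9: "cc" => no
  Position 10: "ca" => MATCH
Total occurrences: 1

1


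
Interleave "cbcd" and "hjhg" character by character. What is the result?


Interleaving "cbcd" and "hjhg":
  Position 0: 'c' from first, 'h' from second => "ch"
  Position 1: 'b' from first, 'j' from second => "bj"
  Position 2: 'c' from first, 'h' from second => "ch"
  Position 3: 'd' from first, 'g' from second => "dg"
Result: chbjchdg

chbjchdg


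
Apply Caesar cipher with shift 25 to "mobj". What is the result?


Caesar cipher: shift "mobj" by 25
  'm' (pos 12) + 25 = pos 11 = 'l'
  'o' (pos 14) + 25 = pos 13 = 'n'
  'b' (pos 1) + 25 = pos 0 = 'a'
  'j' (pos 9) + 25 = pos 8 = 'i'
Result: lnai

lnai
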